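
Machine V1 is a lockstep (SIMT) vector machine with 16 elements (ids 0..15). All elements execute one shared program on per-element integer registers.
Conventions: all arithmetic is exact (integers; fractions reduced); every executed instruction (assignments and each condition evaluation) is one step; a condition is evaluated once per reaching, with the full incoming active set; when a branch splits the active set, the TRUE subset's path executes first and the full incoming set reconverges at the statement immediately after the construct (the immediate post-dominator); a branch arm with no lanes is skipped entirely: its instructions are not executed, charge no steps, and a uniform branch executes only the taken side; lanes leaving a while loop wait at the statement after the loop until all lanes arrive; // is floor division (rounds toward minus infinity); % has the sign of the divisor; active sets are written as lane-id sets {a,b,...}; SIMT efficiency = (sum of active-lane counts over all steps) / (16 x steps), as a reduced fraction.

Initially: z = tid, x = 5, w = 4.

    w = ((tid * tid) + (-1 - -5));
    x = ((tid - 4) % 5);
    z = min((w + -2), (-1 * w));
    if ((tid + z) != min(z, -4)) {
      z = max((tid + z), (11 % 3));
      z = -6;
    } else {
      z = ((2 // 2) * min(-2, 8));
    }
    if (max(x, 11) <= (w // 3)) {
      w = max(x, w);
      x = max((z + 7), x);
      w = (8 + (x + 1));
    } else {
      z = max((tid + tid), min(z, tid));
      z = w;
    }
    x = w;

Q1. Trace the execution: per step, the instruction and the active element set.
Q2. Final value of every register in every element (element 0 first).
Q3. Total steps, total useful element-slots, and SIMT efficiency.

step 0: w <- ((tid * tid) + (-1 - -5)) {0,1,2,3,4,5,6,7,8,9,10,11,12,13,14,15}
step 1: x <- ((tid - 4) % 5)         {0,1,2,3,4,5,6,7,8,9,10,11,12,13,14,15}
step 2: z <- min((w + -2), (-1 * w)) {0,1,2,3,4,5,6,7,8,9,10,11,12,13,14,15}
step 3: eval ((tid + z) != min(z, -4)) {0,1,2,3,4,5,6,7,8,9,10,11,12,13,14,15}
step 4: z <- max((tid + z), (11 % 3)) {1,2,3,4,5,6,7,8,9,10,11,12,13,14,15}
step 5: z <- -6                      {1,2,3,4,5,6,7,8,9,10,11,12,13,14,15}
step 6: z <- ((2 // 2) * min(-2, 8)) {0}
step 7: eval (max(x, 11) <= (w // 3)) {0,1,2,3,4,5,6,7,8,9,10,11,12,13,14,15}
step 8: w <- max(x, w)               {6,7,8,9,10,11,12,13,14,15}
step 9: x <- max((z + 7), x)         {6,7,8,9,10,11,12,13,14,15}
step 10: w <- (8 + (x + 1))           {6,7,8,9,10,11,12,13,14,15}
step 11: z <- max((tid + tid), min(z, tid)) {0,1,2,3,4,5}
step 12: z <- w                       {0,1,2,3,4,5}
step 13: x <- w                       {0,1,2,3,4,5,6,7,8,9,10,11,12,13,14,15}

Answer: 14 steps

z: 4,5,8,13,20,29,-6,-6,-6,-6,-6,-6,-6,-6,-6,-6
x: 4,5,8,13,20,29,11,12,13,10,10,11,12,13,10,10
w: 4,5,8,13,20,29,11,12,13,10,10,11,12,13,10,10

steps = 14; useful = 169; efficiency = 169/224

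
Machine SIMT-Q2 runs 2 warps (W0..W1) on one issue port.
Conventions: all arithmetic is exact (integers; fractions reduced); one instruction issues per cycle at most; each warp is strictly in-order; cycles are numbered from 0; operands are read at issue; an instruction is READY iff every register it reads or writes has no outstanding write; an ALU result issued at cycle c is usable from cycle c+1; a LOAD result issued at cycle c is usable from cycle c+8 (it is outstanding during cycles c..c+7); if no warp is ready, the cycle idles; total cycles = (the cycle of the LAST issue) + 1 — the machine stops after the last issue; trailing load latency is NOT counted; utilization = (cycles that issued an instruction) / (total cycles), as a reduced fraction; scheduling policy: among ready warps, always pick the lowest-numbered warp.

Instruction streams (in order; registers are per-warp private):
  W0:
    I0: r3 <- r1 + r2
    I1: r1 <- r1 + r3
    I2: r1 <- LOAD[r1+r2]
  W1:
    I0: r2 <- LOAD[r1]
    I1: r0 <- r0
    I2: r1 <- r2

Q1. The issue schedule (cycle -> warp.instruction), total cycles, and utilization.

cycle 0: W0.I0
cycle 1: W0.I1
cycle 2: W0.I2
cycle 3: W1.I0
cycle 4: W1.I1
cycle 5: idle
cycle 6: idle
cycle 7: idle
cycle 8: idle
cycle 9: idle
cycle 10: idle
cycle 11: W1.I2

Answer: 12 cycles, utilization 1/2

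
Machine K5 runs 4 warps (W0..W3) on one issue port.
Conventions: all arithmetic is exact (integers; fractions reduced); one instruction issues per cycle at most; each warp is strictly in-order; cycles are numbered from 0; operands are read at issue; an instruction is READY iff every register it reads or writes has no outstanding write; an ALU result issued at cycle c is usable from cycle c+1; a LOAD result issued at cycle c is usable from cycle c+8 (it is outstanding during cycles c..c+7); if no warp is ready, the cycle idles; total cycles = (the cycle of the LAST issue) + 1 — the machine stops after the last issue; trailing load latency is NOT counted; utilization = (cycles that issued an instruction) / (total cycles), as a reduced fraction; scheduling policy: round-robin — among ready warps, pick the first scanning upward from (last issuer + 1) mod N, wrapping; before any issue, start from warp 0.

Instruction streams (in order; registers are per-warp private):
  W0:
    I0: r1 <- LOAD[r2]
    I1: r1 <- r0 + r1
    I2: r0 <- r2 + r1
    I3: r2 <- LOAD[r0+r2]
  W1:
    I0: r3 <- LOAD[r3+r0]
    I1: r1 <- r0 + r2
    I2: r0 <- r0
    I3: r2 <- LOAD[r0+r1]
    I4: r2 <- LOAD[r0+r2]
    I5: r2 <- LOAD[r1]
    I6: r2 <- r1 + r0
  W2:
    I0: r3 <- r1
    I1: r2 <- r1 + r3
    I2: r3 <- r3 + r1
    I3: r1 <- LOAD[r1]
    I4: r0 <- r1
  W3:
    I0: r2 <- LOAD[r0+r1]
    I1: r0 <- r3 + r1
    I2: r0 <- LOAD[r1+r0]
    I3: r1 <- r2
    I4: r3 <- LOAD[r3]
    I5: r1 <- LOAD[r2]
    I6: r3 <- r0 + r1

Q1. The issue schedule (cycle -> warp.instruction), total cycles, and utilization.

cycle 0: W0.I0
cycle 1: W1.I0
cycle 2: W2.I0
cycle 3: W3.I0
cycle 4: W1.I1
cycle 5: W2.I1
cycle 6: W3.I1
cycle 7: W1.I2
cycle 8: W2.I2
cycle 9: W3.I2
cycle 10: W0.I1
cycle 11: W1.I3
cycle 12: W2.I3
cycle 13: W3.I3
cycle 14: W0.I2
cycle 15: W3.I4
cycle 16: W0.I3
cycle 17: W3.I5
cycle 18: idle
cycle 19: W1.I4
cycle 20: W2.I4
cycle 21: idle
cycle 22: idle
cycle 23: idle
cycle 24: idle
cycle 25: W3.I6
cycle 26: idle
cycle 27: W1.I5
cycle 28: idle
cycle 29: idle
cycle 30: idle
cycle 31: idle
cycle 32: idle
cycle 33: idle
cycle 34: idle
cycle 35: W1.I6

Answer: 36 cycles, utilization 23/36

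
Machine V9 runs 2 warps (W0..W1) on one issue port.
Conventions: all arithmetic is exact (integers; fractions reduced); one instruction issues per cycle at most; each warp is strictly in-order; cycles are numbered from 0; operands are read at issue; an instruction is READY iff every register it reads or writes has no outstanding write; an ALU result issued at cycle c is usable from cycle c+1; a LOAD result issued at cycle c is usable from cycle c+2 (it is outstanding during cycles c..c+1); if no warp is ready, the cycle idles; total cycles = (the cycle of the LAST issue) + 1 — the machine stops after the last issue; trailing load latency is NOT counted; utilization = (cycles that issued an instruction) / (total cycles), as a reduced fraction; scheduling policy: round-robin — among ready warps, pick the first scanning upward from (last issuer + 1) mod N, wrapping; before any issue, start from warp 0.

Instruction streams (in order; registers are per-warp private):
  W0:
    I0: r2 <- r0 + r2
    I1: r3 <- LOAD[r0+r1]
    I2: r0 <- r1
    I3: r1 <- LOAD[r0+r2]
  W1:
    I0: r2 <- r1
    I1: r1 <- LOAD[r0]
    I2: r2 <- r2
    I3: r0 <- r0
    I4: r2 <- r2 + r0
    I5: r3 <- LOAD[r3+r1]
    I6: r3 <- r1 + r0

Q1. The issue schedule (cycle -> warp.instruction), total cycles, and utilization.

cycle 0: W0.I0
cycle 1: W1.I0
cycle 2: W0.I1
cycle 3: W1.I1
cycle 4: W0.I2
cycle 5: W1.I2
cycle 6: W0.I3
cycle 7: W1.I3
cycle 8: W1.I4
cycle 9: W1.I5
cycle 10: idle
cycle 11: W1.I6

Answer: 12 cycles, utilization 11/12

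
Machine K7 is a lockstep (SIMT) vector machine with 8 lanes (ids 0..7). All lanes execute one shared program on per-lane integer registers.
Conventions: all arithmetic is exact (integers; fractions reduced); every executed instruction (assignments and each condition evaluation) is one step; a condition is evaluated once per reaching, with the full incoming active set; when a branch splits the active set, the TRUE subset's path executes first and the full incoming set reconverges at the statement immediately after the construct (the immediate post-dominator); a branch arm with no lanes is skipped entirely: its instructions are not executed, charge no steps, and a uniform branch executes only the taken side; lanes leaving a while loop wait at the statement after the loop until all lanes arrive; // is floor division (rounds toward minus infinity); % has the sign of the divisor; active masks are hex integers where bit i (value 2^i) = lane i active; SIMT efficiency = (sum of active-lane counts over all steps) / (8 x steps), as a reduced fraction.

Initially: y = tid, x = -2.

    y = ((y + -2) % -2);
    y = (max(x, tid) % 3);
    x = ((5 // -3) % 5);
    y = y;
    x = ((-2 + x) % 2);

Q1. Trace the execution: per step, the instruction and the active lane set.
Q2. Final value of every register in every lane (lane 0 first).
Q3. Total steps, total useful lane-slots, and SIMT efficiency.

step 0: y <- ((y + -2) % -2)         0xff
step 1: y <- (max(x, tid) % 3)       0xff
step 2: x <- ((5 // -3) % 5)         0xff
step 3: y <- y                       0xff
step 4: x <- ((-2 + x) % 2)          0xff

Answer: 5 steps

y: 0,1,2,0,1,2,0,1
x: 1,1,1,1,1,1,1,1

steps = 5; useful = 40; efficiency = 40/40 = 1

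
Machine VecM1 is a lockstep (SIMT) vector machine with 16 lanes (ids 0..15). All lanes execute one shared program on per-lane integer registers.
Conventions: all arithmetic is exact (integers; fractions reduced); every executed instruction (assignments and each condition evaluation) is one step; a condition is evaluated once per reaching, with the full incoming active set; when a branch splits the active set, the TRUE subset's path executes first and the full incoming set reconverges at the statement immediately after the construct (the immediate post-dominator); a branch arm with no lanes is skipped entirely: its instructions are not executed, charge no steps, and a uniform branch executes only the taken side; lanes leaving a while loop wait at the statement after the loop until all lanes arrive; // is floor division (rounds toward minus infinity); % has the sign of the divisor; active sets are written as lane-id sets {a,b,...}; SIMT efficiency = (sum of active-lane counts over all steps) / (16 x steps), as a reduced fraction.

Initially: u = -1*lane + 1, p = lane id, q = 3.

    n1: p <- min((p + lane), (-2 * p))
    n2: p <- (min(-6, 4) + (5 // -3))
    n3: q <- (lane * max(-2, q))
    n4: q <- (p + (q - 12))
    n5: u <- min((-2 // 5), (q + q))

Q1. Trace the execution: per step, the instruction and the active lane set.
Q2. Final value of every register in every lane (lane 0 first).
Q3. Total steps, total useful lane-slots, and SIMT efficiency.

step 0: p <- min((p + lane), (-2 * p)) {0,1,2,3,4,5,6,7,8,9,10,11,12,13,14,15}
step 1: p <- (min(-6, 4) + (5 // -3)) {0,1,2,3,4,5,6,7,8,9,10,11,12,13,14,15}
step 2: q <- (lane * max(-2, q))     {0,1,2,3,4,5,6,7,8,9,10,11,12,13,14,15}
step 3: q <- (p + (q - 12))          {0,1,2,3,4,5,6,7,8,9,10,11,12,13,14,15}
step 4: u <- min((-2 // 5), (q + q)) {0,1,2,3,4,5,6,7,8,9,10,11,12,13,14,15}

Answer: 5 steps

u: -40,-34,-28,-22,-16,-10,-4,-1,-1,-1,-1,-1,-1,-1,-1,-1
p: -8,-8,-8,-8,-8,-8,-8,-8,-8,-8,-8,-8,-8,-8,-8,-8
q: -20,-17,-14,-11,-8,-5,-2,1,4,7,10,13,16,19,22,25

steps = 5; useful = 80; efficiency = 80/80 = 1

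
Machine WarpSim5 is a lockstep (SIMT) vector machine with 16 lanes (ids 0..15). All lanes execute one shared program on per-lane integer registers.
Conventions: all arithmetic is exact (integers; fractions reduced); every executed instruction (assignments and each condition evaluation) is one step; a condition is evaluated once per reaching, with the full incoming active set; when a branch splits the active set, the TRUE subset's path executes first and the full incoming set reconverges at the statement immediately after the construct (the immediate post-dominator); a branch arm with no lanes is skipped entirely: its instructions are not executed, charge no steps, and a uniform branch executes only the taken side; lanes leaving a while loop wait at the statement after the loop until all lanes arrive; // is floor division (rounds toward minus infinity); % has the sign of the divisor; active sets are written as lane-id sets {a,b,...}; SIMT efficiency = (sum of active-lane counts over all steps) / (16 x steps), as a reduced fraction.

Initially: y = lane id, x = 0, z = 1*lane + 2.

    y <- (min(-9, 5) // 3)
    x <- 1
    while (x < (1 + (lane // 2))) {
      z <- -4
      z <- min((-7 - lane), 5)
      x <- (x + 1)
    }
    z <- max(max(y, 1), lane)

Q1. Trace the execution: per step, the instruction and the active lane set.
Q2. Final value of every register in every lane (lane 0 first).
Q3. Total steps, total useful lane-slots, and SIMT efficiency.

step 0: y <- (min(-9, 5) // 3)       {0,1,2,3,4,5,6,7,8,9,10,11,12,13,14,15}
step 1: x <- 1                       {0,1,2,3,4,5,6,7,8,9,10,11,12,13,14,15}
step 2: eval (x < (1 + (lane // 2))) {0,1,2,3,4,5,6,7,8,9,10,11,12,13,14,15}
step 3: z <- -4                      {2,3,4,5,6,7,8,9,10,11,12,13,14,15}
step 4: z <- min((-7 - lane), 5)     {2,3,4,5,6,7,8,9,10,11,12,13,14,15}
step 5: x <- (x + 1)                 {2,3,4,5,6,7,8,9,10,11,12,13,14,15}
step 6: eval (x < (1 + (lane // 2))) {2,3,4,5,6,7,8,9,10,11,12,13,14,15}
step 7: z <- -4                      {4,5,6,7,8,9,10,11,12,13,14,15}
step 8: z <- min((-7 - lane), 5)     {4,5,6,7,8,9,10,11,12,13,14,15}
step 9: x <- (x + 1)                 {4,5,6,7,8,9,10,11,12,13,14,15}
step 10: eval (x < (1 + (lane // 2))) {4,5,6,7,8,9,10,11,12,13,14,15}
step 11: z <- -4                      {6,7,8,9,10,11,12,13,14,15}
step 12: z <- min((-7 - lane), 5)     {6,7,8,9,10,11,12,13,14,15}
step 13: x <- (x + 1)                 {6,7,8,9,10,11,12,13,14,15}
step 14: eval (x < (1 + (lane // 2))) {6,7,8,9,10,11,12,13,14,15}
step 15: z <- -4                      {8,9,10,11,12,13,14,15}
step 16: z <- min((-7 - lane), 5)     {8,9,10,11,12,13,14,15}
step 17: x <- (x + 1)                 {8,9,10,11,12,13,14,15}
step 18: eval (x < (1 + (lane // 2))) {8,9,10,11,12,13,14,15}
step 19: z <- -4                      {10,11,12,13,14,15}
step 20: z <- min((-7 - lane), 5)     {10,11,12,13,14,15}
step 21: x <- (x + 1)                 {10,11,12,13,14,15}
step 22: eval (x < (1 + (lane // 2))) {10,11,12,13,14,15}
step 23: z <- -4                      {12,13,14,15}
step 24: z <- min((-7 - lane), 5)     {12,13,14,15}
step 25: x <- (x + 1)                 {12,13,14,15}
step 26: eval (x < (1 + (lane // 2))) {12,13,14,15}
step 27: z <- -4                      {14,15}
step 28: z <- min((-7 - lane), 5)     {14,15}
step 29: x <- (x + 1)                 {14,15}
step 30: eval (x < (1 + (lane // 2))) {14,15}
step 31: z <- max(max(y, 1), lane)    {0,1,2,3,4,5,6,7,8,9,10,11,12,13,14,15}

Answer: 32 steps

y: -3,-3,-3,-3,-3,-3,-3,-3,-3,-3,-3,-3,-3,-3,-3,-3
x: 1,1,2,2,3,3,4,4,5,5,6,6,7,7,8,8
z: 1,1,2,3,4,5,6,7,8,9,10,11,12,13,14,15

steps = 32; useful = 288; efficiency = 288/512 = 9/16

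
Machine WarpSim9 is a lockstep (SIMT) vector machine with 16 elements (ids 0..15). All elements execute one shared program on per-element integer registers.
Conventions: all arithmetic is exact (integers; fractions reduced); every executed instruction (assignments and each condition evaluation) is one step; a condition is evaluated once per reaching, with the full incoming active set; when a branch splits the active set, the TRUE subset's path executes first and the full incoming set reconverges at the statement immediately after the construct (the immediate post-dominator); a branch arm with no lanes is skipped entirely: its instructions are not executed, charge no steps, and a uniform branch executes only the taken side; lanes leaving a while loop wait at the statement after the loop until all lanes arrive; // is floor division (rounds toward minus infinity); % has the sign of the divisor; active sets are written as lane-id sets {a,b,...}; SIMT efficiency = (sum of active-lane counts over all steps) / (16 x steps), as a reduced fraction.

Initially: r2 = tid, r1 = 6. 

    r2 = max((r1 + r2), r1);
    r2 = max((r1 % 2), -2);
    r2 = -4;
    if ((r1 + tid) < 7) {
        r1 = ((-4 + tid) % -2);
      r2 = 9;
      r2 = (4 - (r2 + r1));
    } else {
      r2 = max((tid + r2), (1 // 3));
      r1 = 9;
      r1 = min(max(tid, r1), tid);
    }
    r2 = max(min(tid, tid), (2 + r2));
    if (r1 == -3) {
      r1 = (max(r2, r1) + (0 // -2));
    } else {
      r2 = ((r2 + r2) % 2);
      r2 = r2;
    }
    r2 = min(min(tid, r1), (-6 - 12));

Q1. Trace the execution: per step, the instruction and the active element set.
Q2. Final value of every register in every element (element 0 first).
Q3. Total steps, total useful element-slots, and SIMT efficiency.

step 0: r2 <- max((r1 + r2), r1)     {0,1,2,3,4,5,6,7,8,9,10,11,12,13,14,15}
step 1: r2 <- max((r1 % 2), -2)      {0,1,2,3,4,5,6,7,8,9,10,11,12,13,14,15}
step 2: r2 <- -4                     {0,1,2,3,4,5,6,7,8,9,10,11,12,13,14,15}
step 3: eval ((r1 + tid) < 7)        {0,1,2,3,4,5,6,7,8,9,10,11,12,13,14,15}
step 4: r1 <- ((-4 + tid) % -2)      {0}
step 5: r2 <- 9                      {0}
step 6: r2 <- (4 - (r2 + r1))        {0}
step 7: r2 <- max((tid + r2), (1 // 3)) {1,2,3,4,5,6,7,8,9,10,11,12,13,14,15}
step 8: r1 <- 9                      {1,2,3,4,5,6,7,8,9,10,11,12,13,14,15}
step 9: r1 <- min(max(tid, r1), tid) {1,2,3,4,5,6,7,8,9,10,11,12,13,14,15}
step 10: r2 <- max(min(tid, tid), (2 + r2)) {0,1,2,3,4,5,6,7,8,9,10,11,12,13,14,15}
step 11: eval (r1 == -3)              {0,1,2,3,4,5,6,7,8,9,10,11,12,13,14,15}
step 12: r2 <- ((r2 + r2) % 2)        {0,1,2,3,4,5,6,7,8,9,10,11,12,13,14,15}
step 13: r2 <- r2                     {0,1,2,3,4,5,6,7,8,9,10,11,12,13,14,15}
step 14: r2 <- min(min(tid, r1), (-6 - 12)) {0,1,2,3,4,5,6,7,8,9,10,11,12,13,14,15}

Answer: 15 steps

r2: -18,-18,-18,-18,-18,-18,-18,-18,-18,-18,-18,-18,-18,-18,-18,-18
r1: 0,1,2,3,4,5,6,7,8,9,10,11,12,13,14,15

steps = 15; useful = 192; efficiency = 192/240 = 4/5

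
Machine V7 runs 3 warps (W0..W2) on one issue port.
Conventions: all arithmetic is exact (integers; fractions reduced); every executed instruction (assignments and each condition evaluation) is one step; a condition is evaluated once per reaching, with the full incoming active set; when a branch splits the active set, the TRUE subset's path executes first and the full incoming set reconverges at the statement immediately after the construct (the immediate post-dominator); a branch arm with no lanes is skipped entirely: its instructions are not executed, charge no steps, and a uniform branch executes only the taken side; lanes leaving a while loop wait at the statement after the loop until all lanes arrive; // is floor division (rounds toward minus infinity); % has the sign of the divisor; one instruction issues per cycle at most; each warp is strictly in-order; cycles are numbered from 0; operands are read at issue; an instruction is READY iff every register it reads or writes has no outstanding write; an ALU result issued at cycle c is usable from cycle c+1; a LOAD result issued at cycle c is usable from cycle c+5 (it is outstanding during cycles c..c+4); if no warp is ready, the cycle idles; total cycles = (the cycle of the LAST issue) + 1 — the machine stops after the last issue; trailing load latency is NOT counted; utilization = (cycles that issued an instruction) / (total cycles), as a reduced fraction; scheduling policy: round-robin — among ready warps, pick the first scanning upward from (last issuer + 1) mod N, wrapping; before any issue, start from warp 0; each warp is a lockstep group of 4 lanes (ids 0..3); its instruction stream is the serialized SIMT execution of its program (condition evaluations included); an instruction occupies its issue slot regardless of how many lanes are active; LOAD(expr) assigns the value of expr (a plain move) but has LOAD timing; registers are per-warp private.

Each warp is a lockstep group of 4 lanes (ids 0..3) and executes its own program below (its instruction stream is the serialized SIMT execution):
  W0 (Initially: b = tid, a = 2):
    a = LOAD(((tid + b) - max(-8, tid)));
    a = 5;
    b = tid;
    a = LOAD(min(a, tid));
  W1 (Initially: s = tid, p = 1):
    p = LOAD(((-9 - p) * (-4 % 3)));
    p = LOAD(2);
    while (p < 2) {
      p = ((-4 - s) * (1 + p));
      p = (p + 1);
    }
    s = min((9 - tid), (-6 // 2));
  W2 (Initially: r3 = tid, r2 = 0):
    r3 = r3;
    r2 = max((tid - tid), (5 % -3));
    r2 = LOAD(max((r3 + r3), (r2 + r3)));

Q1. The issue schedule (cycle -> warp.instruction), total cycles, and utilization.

cycle 0: W0.I0
cycle 1: W1.I0
cycle 2: W2.I0
cycle 3: W2.I1
cycle 4: W2.I2
cycle 5: W0.I1
cycle 6: W1.I1
cycle 7: W0.I2
cycle 8: W0.I3
cycle 9: idle
cycle 10: idle
cycle 11: W1.I2
cycle 12: W1.I3

Answer: 13 cycles, utilization 11/13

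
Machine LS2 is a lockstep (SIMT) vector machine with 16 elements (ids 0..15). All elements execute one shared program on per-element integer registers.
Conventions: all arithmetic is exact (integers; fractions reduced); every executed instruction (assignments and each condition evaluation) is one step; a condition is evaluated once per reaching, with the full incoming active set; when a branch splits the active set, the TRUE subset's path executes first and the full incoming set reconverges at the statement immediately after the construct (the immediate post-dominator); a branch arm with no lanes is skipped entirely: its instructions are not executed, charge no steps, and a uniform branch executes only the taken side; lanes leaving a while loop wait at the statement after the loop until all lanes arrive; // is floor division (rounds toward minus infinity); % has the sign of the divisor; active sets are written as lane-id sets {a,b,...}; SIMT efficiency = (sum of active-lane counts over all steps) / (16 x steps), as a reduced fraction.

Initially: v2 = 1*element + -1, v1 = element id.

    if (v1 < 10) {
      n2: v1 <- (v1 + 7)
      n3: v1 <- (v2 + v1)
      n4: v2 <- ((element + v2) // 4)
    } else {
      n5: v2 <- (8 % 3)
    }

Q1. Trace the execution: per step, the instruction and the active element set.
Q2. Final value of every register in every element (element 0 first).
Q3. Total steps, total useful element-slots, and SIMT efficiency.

step 0: eval (v1 < 10)               {0,1,2,3,4,5,6,7,8,9,10,11,12,13,14,15}
step 1: v1 <- (v1 + 7)               {0,1,2,3,4,5,6,7,8,9}
step 2: v1 <- (v2 + v1)              {0,1,2,3,4,5,6,7,8,9}
step 3: v2 <- ((element + v2) // 4)  {0,1,2,3,4,5,6,7,8,9}
step 4: v2 <- (8 % 3)                {10,11,12,13,14,15}

Answer: 5 steps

v2: -1,0,0,1,1,2,2,3,3,4,2,2,2,2,2,2
v1: 6,8,10,12,14,16,18,20,22,24,10,11,12,13,14,15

steps = 5; useful = 52; efficiency = 52/80 = 13/20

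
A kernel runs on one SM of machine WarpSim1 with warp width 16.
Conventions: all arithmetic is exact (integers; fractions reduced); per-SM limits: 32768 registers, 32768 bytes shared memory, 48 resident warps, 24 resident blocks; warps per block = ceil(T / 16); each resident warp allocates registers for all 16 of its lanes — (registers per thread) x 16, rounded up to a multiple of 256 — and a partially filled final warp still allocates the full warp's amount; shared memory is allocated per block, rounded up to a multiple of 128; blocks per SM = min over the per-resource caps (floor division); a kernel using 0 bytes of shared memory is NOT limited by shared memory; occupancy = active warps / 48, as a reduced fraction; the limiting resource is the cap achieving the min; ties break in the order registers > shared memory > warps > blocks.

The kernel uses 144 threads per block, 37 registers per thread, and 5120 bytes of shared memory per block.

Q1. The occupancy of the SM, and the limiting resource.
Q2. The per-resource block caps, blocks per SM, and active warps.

Answer: occupancy 3/4, limited by registers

registers: 4 blocks
shared memory: 6 blocks
warps: 5 blocks
blocks: 24 blocks

Answer: 4 blocks, 36 active warps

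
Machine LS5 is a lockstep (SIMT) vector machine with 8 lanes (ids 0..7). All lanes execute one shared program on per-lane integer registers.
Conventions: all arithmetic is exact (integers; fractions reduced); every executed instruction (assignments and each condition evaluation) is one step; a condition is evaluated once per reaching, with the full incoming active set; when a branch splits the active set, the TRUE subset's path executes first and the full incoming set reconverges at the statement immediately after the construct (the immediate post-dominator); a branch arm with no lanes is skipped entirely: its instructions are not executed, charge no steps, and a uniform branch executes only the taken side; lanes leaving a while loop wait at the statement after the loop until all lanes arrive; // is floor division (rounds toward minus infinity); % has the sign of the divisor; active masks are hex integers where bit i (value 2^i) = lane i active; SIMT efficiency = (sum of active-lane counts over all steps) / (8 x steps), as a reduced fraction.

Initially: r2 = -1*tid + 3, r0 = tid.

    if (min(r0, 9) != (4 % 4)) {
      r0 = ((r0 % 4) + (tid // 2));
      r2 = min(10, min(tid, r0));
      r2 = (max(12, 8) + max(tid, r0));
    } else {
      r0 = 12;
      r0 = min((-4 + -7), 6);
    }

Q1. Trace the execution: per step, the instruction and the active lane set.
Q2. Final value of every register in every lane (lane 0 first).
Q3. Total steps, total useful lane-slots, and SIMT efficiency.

step 0: eval (min(r0, 9) != (4 % 4)) 0xff
step 1: r0 <- ((r0 % 4) + (tid // 2)) 0xfe
step 2: r2 <- min(10, min(tid, r0))  0xfe
step 3: r2 <- (max(12, 8) + max(tid, r0)) 0xfe
step 4: r0 <- 12                     0x01
step 5: r0 <- min((-4 + -7), 6)      0x01

Answer: 6 steps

r2: 3,13,15,16,16,17,18,19
r0: -11,1,3,4,2,3,5,6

steps = 6; useful = 31; efficiency = 31/48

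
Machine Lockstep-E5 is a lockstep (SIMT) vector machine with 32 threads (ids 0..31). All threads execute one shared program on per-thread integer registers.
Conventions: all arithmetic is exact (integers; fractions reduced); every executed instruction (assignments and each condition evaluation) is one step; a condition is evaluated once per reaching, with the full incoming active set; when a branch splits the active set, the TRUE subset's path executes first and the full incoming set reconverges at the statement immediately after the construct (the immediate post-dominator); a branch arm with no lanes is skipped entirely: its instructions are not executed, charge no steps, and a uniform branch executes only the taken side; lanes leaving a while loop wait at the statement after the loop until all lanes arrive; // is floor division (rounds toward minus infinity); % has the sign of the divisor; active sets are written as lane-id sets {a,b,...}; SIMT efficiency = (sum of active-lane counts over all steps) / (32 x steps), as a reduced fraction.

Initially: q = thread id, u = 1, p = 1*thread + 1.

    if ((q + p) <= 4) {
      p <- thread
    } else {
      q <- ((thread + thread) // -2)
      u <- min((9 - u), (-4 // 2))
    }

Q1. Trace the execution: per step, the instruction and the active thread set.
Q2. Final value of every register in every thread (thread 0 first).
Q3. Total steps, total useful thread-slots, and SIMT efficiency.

step 0: eval ((q + p) <= 4)          {0,1,2,3,4,5,6,7,8,9,10,11,12,13,14,15,16,17,18,19,20,21,22,23,24,25,26,27,28,29,30,31}
step 1: p <- thread                  {0,1}
step 2: q <- ((thread + thread) // -2) {2,3,4,5,6,7,8,9,10,11,12,13,14,15,16,17,18,19,20,21,22,23,24,25,26,27,28,29,30,31}
step 3: u <- min((9 - u), (-4 // 2)) {2,3,4,5,6,7,8,9,10,11,12,13,14,15,16,17,18,19,20,21,22,23,24,25,26,27,28,29,30,31}

Answer: 4 steps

q: 0,1,-2,-3,-4,-5,-6,-7,-8,-9,-10,-11,-12,-13,-14,-15,-16,-17,-18,-19,-20,-21,-22,-23,-24,-25,-26,-27,-28,-29,-30,-31
u: 1,1,-2,-2,-2,-2,-2,-2,-2,-2,-2,-2,-2,-2,-2,-2,-2,-2,-2,-2,-2,-2,-2,-2,-2,-2,-2,-2,-2,-2,-2,-2
p: 0,1,3,4,5,6,7,8,9,10,11,12,13,14,15,16,17,18,19,20,21,22,23,24,25,26,27,28,29,30,31,32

steps = 4; useful = 94; efficiency = 94/128 = 47/64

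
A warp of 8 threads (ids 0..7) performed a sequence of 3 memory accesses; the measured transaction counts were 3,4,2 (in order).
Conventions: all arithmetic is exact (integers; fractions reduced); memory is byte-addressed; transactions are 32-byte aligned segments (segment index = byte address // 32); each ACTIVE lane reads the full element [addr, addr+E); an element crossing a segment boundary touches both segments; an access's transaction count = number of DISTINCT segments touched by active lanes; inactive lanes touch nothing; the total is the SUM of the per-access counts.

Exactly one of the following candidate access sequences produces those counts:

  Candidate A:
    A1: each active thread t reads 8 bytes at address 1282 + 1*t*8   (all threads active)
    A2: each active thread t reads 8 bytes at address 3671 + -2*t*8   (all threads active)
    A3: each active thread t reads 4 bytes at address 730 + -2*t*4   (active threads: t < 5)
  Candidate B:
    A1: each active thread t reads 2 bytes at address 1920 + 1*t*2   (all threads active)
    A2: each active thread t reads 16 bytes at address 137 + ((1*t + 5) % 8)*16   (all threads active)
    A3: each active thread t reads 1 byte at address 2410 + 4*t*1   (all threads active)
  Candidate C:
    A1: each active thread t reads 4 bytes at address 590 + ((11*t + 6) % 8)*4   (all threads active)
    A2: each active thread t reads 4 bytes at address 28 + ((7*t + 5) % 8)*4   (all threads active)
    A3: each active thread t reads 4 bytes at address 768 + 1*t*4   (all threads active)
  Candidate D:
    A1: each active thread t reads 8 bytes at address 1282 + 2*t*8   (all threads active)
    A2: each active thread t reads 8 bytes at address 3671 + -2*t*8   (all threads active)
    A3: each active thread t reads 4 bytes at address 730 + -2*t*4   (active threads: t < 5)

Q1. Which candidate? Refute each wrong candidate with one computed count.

B: A1 gives 1 transaction, not 3
C: A1 gives 2 transactions, not 3
D: A1 gives 4 transactions, not 3
A: all counts match (3,4,2)

Answer: A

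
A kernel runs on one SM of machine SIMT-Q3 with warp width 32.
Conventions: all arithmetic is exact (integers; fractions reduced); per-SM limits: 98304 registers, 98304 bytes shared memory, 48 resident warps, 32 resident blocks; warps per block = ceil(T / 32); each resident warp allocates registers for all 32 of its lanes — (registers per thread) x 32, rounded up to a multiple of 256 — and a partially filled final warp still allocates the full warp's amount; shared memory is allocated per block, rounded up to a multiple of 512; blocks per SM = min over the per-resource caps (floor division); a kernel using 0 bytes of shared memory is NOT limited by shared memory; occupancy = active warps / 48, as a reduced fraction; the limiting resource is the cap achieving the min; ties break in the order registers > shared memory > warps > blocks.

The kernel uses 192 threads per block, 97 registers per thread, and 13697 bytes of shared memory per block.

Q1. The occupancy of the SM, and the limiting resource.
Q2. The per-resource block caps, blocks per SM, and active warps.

Answer: occupancy 1/2, limited by registers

registers: 4 blocks
shared memory: 7 blocks
warps: 8 blocks
blocks: 32 blocks

Answer: 4 blocks, 24 active warps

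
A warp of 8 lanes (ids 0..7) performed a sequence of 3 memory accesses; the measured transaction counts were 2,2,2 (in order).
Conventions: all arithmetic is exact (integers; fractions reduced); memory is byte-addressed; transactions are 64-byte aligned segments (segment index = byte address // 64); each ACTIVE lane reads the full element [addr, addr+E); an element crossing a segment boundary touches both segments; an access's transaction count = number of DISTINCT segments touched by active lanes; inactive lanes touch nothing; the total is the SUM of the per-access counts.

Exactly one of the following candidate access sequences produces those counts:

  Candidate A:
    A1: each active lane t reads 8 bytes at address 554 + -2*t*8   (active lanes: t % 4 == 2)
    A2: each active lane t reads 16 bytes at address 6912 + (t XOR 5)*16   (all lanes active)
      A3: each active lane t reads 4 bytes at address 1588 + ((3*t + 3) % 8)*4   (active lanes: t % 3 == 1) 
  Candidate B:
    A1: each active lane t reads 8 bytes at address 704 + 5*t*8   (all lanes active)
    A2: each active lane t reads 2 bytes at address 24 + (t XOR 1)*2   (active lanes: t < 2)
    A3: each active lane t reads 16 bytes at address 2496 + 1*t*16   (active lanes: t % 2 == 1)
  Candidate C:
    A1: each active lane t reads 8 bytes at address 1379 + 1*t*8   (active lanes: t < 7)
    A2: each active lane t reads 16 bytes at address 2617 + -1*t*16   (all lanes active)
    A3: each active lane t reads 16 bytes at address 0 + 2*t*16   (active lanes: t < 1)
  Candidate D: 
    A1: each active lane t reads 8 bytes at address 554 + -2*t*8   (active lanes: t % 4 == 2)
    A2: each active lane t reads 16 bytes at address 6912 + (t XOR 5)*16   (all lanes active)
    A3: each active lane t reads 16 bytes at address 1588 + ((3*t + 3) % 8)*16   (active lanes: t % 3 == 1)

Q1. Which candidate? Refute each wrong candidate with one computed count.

B: A1 gives 5 transactions, not 2
C: A2 gives 3 transactions, not 2
D: A3 gives 3 transactions, not 2
A: all counts match (2,2,2)

Answer: A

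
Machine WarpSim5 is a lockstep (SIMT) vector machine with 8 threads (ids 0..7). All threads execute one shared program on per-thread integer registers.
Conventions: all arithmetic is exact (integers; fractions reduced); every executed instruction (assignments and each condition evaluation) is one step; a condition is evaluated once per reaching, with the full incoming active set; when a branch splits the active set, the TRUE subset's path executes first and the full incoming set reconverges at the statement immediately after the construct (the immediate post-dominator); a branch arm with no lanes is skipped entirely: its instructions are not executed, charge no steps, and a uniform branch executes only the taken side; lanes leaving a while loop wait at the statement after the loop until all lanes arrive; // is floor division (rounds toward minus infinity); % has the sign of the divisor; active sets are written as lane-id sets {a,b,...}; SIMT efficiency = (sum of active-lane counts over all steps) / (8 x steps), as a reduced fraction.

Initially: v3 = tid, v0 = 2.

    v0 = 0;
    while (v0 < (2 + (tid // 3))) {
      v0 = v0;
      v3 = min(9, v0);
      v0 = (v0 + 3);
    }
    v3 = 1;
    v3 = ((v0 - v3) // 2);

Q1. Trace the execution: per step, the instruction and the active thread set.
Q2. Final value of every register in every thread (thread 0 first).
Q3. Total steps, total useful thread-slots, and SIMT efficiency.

step 0: v0 <- 0                      {0,1,2,3,4,5,6,7}
step 1: eval (v0 < (2 + (tid // 3))) {0,1,2,3,4,5,6,7}
step 2: v0 <- v0                     {0,1,2,3,4,5,6,7}
step 3: v3 <- min(9, v0)             {0,1,2,3,4,5,6,7}
step 4: v0 <- (v0 + 3)               {0,1,2,3,4,5,6,7}
step 5: eval (v0 < (2 + (tid // 3))) {0,1,2,3,4,5,6,7}
step 6: v0 <- v0                     {6,7}
step 7: v3 <- min(9, v0)             {6,7}
step 8: v0 <- (v0 + 3)               {6,7}
step 9: eval (v0 < (2 + (tid // 3))) {6,7}
step 10: v3 <- 1                      {0,1,2,3,4,5,6,7}
step 11: v3 <- ((v0 - v3) // 2)       {0,1,2,3,4,5,6,7}

Answer: 12 steps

v3: 1,1,1,1,1,1,2,2
v0: 3,3,3,3,3,3,6,6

steps = 12; useful = 72; efficiency = 72/96 = 3/4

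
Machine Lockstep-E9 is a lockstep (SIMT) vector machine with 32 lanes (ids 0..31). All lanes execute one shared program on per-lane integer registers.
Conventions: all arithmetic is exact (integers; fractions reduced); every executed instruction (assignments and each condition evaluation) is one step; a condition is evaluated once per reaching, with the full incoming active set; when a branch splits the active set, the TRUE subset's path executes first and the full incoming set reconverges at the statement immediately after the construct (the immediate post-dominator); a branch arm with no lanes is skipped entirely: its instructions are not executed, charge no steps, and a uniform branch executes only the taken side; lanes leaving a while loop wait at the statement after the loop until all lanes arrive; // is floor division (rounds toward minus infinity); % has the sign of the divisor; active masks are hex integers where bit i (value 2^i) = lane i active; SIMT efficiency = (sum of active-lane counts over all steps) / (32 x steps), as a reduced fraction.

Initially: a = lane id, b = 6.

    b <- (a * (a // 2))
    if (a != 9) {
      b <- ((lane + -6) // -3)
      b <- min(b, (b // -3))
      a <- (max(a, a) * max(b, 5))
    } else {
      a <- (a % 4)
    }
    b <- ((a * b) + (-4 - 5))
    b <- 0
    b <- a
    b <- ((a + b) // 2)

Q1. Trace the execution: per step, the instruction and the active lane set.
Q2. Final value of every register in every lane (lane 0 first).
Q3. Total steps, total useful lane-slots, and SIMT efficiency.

step 0: b <- (a * (a // 2))          0xffffffff
step 1: eval (a != 9)                0xffffffff
step 2: b <- ((lane + -6) // -3)     0xfffffdff
step 3: b <- min(b, (b // -3))       0xfffffdff
step 4: a <- (max(a, a) * max(b, 5)) 0xfffffdff
step 5: a <- (a % 4)                 0x00000200
step 6: b <- ((a * b) + (-4 - 5))    0xffffffff
step 7: b <- 0                       0xffffffff
step 8: b <- a                       0xffffffff
step 9: b <- ((a + b) // 2)          0xffffffff

Answer: 10 steps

a: 0,5,10,15,20,25,30,35,40,1,50,55,60,65,70,75,80,85,90,95,100,105,110,115,120,125,130,135,140,145,150,155
b: 0,5,10,15,20,25,30,35,40,1,50,55,60,65,70,75,80,85,90,95,100,105,110,115,120,125,130,135,140,145,150,155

steps = 10; useful = 286; efficiency = 286/320 = 143/160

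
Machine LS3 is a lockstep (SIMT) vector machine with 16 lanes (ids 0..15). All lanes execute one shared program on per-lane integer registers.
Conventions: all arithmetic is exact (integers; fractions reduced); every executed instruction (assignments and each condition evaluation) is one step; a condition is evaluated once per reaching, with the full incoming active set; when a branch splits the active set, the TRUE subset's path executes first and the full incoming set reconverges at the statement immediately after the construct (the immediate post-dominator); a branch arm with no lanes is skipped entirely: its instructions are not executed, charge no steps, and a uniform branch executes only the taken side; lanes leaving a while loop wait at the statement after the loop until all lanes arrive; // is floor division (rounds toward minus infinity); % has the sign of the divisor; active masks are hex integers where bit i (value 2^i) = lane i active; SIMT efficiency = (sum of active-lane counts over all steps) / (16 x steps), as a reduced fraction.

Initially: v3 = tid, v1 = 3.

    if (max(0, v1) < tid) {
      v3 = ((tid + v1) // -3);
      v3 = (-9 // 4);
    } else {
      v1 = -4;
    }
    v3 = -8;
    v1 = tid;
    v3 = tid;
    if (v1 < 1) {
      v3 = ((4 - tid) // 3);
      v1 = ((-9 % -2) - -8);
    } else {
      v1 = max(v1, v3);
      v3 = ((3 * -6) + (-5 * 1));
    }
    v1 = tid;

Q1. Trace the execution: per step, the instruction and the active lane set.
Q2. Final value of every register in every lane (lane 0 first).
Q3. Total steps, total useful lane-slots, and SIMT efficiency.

step 0: eval (max(0, v1) < tid)      0xffff
step 1: v3 <- ((tid + v1) // -3)     0xfff0
step 2: v3 <- (-9 // 4)              0xfff0
step 3: v1 <- -4                     0x000f
step 4: v3 <- -8                     0xffff
step 5: v1 <- tid                    0xffff
step 6: v3 <- tid                    0xffff
step 7: eval (v1 < 1)                0xffff
step 8: v3 <- ((4 - tid) // 3)       0x0001
step 9: v1 <- ((-9 % -2) - -8)       0x0001
step 10: v1 <- max(v1, v3)            0xfffe
step 11: v3 <- ((3 * -6) + (-5 * 1))  0xfffe
step 12: v1 <- tid                    0xffff

Answer: 13 steps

v3: 1,-23,-23,-23,-23,-23,-23,-23,-23,-23,-23,-23,-23,-23,-23,-23
v1: 0,1,2,3,4,5,6,7,8,9,10,11,12,13,14,15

steps = 13; useful = 156; efficiency = 156/208 = 3/4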